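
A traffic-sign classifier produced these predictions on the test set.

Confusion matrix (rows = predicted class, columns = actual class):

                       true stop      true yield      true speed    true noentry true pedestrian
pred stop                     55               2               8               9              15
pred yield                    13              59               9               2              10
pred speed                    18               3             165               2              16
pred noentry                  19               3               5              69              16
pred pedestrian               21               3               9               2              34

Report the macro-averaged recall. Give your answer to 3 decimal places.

Per-class recall (TP/(TP+FN)):
  stop: TP=55, FN=13+18+19+21=71 → 55/126 = 0.4365
  yield: TP=59, FN=2+3+3+3=11 → 59/70 = 0.8429
  speed: TP=165, FN=8+9+5+9=31 → 165/196 = 0.8418
  noentry: TP=69, FN=9+2+2+2=15 → 69/84 = 0.8214
  pedestrian: TP=34, FN=15+10+16+16=57 → 34/91 = 0.3736
Macro-recall = mean = (0.4365 + 0.8429 + 0.8418 + 0.8214 + 0.3736) / 5 = 0.663

0.663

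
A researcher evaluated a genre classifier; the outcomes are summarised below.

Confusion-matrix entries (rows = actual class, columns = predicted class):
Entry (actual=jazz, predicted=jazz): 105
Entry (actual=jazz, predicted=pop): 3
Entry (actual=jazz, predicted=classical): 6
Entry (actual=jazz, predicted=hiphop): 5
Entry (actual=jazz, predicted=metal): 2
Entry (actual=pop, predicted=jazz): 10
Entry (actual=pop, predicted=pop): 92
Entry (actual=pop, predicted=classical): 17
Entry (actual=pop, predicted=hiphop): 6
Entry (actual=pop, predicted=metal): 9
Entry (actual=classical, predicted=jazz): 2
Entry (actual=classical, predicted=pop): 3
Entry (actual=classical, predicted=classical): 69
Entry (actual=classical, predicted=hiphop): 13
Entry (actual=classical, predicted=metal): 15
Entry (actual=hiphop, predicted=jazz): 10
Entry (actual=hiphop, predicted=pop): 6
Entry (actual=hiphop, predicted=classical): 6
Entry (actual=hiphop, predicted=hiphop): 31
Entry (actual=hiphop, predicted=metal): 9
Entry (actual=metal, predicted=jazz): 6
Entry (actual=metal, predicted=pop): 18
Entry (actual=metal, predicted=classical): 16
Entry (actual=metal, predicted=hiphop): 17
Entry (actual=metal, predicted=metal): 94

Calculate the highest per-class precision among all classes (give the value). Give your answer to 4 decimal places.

0.7895

Per-class precision (TP/(TP+FP)):
  jazz: TP=105, FP=10+2+10+6=28 → 105/133 = 0.78947
  pop: TP=92, FP=3+3+6+18=30 → 92/122 = 0.75410
  classical: TP=69, FP=6+17+6+16=45 → 69/114 = 0.60526
  hiphop: TP=31, FP=5+6+13+17=41 → 31/72 = 0.43056
  metal: TP=94, FP=2+9+15+9=35 → 94/129 = 0.72868
Highest is class 'jazz' with precision = 0.7895.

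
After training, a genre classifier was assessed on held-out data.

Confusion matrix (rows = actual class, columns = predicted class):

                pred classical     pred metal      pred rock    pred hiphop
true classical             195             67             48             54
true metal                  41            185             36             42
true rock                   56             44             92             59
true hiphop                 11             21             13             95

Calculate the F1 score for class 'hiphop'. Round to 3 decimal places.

0.487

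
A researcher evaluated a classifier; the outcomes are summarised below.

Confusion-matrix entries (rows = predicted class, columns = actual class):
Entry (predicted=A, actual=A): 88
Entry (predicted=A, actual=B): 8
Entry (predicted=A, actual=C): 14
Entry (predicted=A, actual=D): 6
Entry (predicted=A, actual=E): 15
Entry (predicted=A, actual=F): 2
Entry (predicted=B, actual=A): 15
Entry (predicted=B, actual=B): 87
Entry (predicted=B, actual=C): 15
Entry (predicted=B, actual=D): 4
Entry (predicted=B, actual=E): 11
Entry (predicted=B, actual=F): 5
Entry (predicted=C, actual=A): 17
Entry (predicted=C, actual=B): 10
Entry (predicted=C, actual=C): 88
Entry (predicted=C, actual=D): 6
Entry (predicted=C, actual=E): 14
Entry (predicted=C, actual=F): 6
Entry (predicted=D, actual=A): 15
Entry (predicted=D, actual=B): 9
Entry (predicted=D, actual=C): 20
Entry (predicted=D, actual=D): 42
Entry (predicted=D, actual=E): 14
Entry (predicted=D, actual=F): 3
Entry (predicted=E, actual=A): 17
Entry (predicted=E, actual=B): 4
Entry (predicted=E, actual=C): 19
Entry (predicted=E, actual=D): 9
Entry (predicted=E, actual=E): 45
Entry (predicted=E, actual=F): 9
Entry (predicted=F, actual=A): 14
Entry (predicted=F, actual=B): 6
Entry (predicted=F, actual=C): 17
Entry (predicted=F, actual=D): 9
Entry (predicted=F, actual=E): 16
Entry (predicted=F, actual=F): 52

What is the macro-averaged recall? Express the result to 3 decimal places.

0.560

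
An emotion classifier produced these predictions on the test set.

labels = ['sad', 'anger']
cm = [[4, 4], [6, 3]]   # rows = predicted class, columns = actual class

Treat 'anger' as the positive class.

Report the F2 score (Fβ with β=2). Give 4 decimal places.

Fβ = (1+β²)·TP / ((1+β²)·TP + β²·FN + FP), with β²=4
= 5·3 / (5·3 + 4·4 + 6) = 0.4054

0.4054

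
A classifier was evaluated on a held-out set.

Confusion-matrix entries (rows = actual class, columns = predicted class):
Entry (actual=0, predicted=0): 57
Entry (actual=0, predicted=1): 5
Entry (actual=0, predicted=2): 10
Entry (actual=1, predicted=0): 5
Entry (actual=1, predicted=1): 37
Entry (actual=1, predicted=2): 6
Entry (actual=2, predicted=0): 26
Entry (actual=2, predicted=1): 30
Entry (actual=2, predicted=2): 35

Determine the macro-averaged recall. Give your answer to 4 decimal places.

0.6490

Per-class recall (TP/(TP+FN)):
  0: TP=57, FN=5+10=15 → 57/72 = 0.79167
  1: TP=37, FN=5+6=11 → 37/48 = 0.77083
  2: TP=35, FN=26+30=56 → 35/91 = 0.38462
Macro-recall = mean = (0.79167 + 0.77083 + 0.38462) / 3 = 0.6490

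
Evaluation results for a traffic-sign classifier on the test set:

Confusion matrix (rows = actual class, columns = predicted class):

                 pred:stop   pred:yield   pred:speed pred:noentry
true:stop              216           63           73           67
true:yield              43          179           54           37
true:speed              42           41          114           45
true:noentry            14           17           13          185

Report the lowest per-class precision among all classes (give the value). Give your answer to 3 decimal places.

0.449

Per-class precision (TP/(TP+FP)):
  stop: TP=216, FP=43+42+14=99 → 216/315 = 0.6857
  yield: TP=179, FP=63+41+17=121 → 179/300 = 0.5967
  speed: TP=114, FP=73+54+13=140 → 114/254 = 0.4488
  noentry: TP=185, FP=67+37+45=149 → 185/334 = 0.5539
Lowest is class 'speed' with precision = 0.449.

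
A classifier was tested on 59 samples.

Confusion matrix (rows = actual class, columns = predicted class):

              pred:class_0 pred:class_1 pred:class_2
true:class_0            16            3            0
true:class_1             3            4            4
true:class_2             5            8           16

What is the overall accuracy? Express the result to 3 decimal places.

Accuracy = trace / total = (16+4+16=36) / 59 = 36/59 = 0.610

0.610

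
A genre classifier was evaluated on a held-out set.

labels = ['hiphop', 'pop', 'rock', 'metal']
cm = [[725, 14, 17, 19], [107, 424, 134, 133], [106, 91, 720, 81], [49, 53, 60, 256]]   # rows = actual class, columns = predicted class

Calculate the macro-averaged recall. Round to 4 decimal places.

0.7002

Per-class recall (TP/(TP+FN)):
  hiphop: TP=725, FN=14+17+19=50 → 725/775 = 0.93548
  pop: TP=424, FN=107+134+133=374 → 424/798 = 0.53133
  rock: TP=720, FN=106+91+81=278 → 720/998 = 0.72144
  metal: TP=256, FN=49+53+60=162 → 256/418 = 0.61244
Macro-recall = mean = (0.93548 + 0.53133 + 0.72144 + 0.61244) / 4 = 0.7002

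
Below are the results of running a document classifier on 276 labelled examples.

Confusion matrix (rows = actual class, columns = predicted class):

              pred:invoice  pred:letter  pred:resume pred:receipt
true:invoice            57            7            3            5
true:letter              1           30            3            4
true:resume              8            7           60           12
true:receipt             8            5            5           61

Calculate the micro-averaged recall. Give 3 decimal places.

Micro-averaging pools counts across classes: ΣTP=208, ΣFP=68, ΣFN=68.
Micro-recall = TP/(TP+FN) on pooled counts = 0.754 (equals overall accuracy in single-label multiclass).

0.754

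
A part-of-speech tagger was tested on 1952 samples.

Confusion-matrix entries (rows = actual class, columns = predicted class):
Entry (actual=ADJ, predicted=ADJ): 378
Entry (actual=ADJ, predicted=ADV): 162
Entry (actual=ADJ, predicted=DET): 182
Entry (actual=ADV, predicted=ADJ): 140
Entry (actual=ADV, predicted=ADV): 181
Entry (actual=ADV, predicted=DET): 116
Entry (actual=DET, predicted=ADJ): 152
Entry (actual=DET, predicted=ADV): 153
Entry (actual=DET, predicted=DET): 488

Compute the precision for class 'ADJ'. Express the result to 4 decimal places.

precision = TP/(TP+FP).
ADJ: TP=378, FP=140+152=292 → 378/670 = 0.56418

0.5642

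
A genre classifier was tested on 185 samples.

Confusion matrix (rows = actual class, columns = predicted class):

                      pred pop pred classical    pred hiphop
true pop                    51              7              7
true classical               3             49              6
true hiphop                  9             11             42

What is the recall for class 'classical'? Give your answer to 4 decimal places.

Treat 'classical' as positive and all other classes as negative.
recall = TP/(TP+FN).
classical: TP=49, FN=3+6=9 → 49/58 = 0.84483

0.8448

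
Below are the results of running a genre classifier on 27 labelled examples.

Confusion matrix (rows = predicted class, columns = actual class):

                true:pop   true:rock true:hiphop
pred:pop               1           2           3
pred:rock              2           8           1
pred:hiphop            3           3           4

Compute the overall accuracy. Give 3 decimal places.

Accuracy = trace / total = (1+8+4=13) / 27 = 13/27 = 0.481

0.481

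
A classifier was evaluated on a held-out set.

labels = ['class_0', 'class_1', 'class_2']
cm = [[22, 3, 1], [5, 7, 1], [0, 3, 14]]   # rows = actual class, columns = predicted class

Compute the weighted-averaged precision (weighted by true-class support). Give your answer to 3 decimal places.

0.769

Per-class precision (TP/(TP+FP)):
  class_0: TP=22, FP=5+0=5 → 22/27 = 0.8148
  class_1: TP=7, FP=3+3=6 → 7/13 = 0.5385
  class_2: TP=14, FP=1+1=2 → 14/16 = 0.8750
Weighted-precision = Σ (supportᵢ/N)·precisionᵢ with N=56: (26/56)·0.8148 + (13/56)·0.5385 + (17/56)·0.8750 = 0.769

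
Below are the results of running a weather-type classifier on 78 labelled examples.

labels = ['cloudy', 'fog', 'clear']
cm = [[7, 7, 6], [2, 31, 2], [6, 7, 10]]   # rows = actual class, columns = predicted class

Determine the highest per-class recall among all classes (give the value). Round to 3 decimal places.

Per-class recall (TP/(TP+FN)):
  cloudy: TP=7, FN=7+6=13 → 7/20 = 0.3500
  fog: TP=31, FN=2+2=4 → 31/35 = 0.8857
  clear: TP=10, FN=6+7=13 → 10/23 = 0.4348
Highest is class 'fog' with recall = 0.886.

0.886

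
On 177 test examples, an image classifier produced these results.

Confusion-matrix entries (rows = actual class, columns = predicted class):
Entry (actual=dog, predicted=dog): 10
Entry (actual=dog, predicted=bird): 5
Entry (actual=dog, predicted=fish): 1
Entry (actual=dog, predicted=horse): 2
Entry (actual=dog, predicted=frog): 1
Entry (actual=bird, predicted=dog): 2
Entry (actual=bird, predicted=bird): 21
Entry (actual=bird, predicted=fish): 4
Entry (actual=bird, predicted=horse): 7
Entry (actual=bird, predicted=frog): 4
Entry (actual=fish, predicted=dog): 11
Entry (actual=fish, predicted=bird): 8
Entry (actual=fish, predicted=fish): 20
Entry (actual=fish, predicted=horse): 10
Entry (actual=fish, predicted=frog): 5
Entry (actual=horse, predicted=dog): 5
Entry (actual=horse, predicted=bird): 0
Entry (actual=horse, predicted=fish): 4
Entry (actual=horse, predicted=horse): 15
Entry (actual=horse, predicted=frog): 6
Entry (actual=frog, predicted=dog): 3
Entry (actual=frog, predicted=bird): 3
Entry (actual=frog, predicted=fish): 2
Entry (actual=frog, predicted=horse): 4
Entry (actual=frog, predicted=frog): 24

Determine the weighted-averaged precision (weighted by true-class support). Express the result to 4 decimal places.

0.5422

Per-class precision (TP/(TP+FP)):
  dog: TP=10, FP=2+11+5+3=21 → 10/31 = 0.32258
  bird: TP=21, FP=5+8+0+3=16 → 21/37 = 0.56757
  fish: TP=20, FP=1+4+4+2=11 → 20/31 = 0.64516
  horse: TP=15, FP=2+7+10+4=23 → 15/38 = 0.39474
  frog: TP=24, FP=1+4+5+6=16 → 24/40 = 0.60000
Weighted-precision = Σ (supportᵢ/N)·precisionᵢ with N=177: (19/177)·0.32258 + (38/177)·0.56757 + (54/177)·0.64516 + (30/177)·0.39474 + (36/177)·0.60000 = 0.5422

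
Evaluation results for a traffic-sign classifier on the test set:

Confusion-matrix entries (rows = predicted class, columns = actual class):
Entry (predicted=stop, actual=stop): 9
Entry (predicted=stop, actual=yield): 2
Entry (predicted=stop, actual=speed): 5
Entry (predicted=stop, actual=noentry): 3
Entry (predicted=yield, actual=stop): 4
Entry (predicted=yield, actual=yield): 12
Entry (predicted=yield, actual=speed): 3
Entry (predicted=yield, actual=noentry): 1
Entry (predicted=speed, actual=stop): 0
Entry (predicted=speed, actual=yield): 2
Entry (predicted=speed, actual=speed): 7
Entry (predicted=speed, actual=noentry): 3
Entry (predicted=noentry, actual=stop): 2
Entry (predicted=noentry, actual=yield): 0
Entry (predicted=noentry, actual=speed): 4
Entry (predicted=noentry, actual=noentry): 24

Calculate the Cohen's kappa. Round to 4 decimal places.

0.5104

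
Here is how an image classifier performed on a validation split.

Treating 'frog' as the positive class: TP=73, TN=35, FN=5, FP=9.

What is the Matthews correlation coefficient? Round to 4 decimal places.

MCC = (TP·TN − FP·FN) / √((TP+FP)(TP+FN)(TN+FP)(TN+FN))
Numerator = 73·35 − 9·5 = 2510
Denominator = √(82·78·44·40) = √11256960 = 3355.1393
MCC = 2510 / 3355.1393 = 0.7481

0.7481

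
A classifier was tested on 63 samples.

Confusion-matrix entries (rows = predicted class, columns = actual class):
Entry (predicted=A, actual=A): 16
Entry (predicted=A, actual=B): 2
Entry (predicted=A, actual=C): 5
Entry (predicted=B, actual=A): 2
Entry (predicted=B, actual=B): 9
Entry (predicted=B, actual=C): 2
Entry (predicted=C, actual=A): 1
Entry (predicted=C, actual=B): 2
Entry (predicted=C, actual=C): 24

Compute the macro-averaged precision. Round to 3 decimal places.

Per-class precision (TP/(TP+FP)):
  A: TP=16, FP=2+5=7 → 16/23 = 0.6957
  B: TP=9, FP=2+2=4 → 9/13 = 0.6923
  C: TP=24, FP=1+2=3 → 24/27 = 0.8889
Macro-precision = mean = (0.6957 + 0.6923 + 0.8889) / 3 = 0.759

0.759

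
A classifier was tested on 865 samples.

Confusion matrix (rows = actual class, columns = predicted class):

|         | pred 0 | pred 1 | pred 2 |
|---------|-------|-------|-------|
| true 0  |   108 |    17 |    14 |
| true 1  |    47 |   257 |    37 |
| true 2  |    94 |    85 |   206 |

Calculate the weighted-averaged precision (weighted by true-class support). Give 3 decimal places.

0.709

Per-class precision (TP/(TP+FP)):
  0: TP=108, FP=47+94=141 → 108/249 = 0.4337
  1: TP=257, FP=17+85=102 → 257/359 = 0.7159
  2: TP=206, FP=14+37=51 → 206/257 = 0.8016
Weighted-precision = Σ (supportᵢ/N)·precisionᵢ with N=865: (139/865)·0.4337 + (341/865)·0.7159 + (385/865)·0.8016 = 0.709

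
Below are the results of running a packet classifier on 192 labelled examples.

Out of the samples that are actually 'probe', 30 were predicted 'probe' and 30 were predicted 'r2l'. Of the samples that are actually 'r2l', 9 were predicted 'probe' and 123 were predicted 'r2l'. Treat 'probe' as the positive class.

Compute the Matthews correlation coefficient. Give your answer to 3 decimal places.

0.497

MCC = (TP·TN − FP·FN) / √((TP+FP)(TP+FN)(TN+FP)(TN+FN))
Numerator = 30·123 − 9·30 = 3420
Denominator = √(39·60·132·153) = √47258640 = 6874.4920
MCC = 3420 / 6874.4920 = 0.497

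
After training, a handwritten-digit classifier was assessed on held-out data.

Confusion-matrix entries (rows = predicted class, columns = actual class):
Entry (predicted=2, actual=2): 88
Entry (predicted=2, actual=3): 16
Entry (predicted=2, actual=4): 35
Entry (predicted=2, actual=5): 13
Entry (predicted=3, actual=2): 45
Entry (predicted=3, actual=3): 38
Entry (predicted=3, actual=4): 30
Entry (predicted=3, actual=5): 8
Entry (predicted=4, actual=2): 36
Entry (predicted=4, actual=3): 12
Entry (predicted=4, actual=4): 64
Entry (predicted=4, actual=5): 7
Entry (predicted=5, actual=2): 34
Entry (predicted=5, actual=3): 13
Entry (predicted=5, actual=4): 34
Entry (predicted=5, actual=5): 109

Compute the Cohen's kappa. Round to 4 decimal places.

Observed agreement pₒ = trace/N = 299/582 = 0.51375
Expected agreement pₑ = Σ (rowᵢ·colᵢ)/N² = (203·152 + 79·121 + 163·119 + 137·190)/582² = 0.25343
κ = (pₒ − pₑ)/(1 − pₑ) = (0.51375 − 0.25343)/(1 − 0.25343) = 0.3487

0.3487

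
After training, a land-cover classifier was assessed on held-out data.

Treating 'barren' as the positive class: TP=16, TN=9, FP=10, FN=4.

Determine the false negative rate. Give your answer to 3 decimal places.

FNR = FN/(FN+TP) = 4/(4+16) = 0.200

0.200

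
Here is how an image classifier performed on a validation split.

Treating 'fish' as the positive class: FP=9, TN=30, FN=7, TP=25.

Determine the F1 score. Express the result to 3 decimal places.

Precision = TP/(TP+FP) = 25/34 = 0.7353
Recall = TP/(TP+FN) = 25/32 = 0.7813
F1 = 2·TP/(2·TP+FP+FN) = 50/66 = 0.758

0.758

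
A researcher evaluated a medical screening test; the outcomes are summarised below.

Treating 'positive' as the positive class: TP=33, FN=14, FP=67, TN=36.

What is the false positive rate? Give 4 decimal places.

FPR = FP/(FP+TN) = 67/(67+36) = 0.6505

0.6505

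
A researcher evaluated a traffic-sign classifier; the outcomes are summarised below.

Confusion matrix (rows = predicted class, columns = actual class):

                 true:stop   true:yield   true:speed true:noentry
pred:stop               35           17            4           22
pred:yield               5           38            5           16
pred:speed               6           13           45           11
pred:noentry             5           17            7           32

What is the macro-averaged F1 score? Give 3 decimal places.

0.541

Per-class F1 score (2·TP/(2·TP+FP+FN)):
  stop: TP=35, FP=17+4+22=43, FN=5+6+5=16 → 70/129 = 0.5426
  yield: TP=38, FP=5+5+16=26, FN=17+13+17=47 → 76/149 = 0.5101
  speed: TP=45, FP=6+13+11=30, FN=4+5+7=16 → 90/136 = 0.6618
  noentry: TP=32, FP=5+17+7=29, FN=22+16+11=49 → 64/142 = 0.4507
Macro-F1 score = mean = (0.5426 + 0.5101 + 0.6618 + 0.4507) / 4 = 0.541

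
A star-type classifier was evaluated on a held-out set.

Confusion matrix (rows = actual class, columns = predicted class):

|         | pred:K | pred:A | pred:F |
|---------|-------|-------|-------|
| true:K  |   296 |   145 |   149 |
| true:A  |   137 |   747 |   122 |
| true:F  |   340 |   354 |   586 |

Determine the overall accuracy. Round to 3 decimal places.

0.566

Accuracy = trace / total = (296+747+586=1629) / 2876 = 1629/2876 = 0.566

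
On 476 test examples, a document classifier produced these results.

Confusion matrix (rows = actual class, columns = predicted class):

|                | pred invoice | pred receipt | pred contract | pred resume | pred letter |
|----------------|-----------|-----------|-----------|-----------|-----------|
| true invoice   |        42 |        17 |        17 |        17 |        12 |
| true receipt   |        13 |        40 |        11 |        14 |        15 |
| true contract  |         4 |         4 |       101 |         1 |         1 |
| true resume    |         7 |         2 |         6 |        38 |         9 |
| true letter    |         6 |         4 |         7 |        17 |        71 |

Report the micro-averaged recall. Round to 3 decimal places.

Micro-averaging pools counts across classes: ΣTP=292, ΣFP=184, ΣFN=184.
Micro-recall = TP/(TP+FN) on pooled counts = 0.613 (equals overall accuracy in single-label multiclass).

0.613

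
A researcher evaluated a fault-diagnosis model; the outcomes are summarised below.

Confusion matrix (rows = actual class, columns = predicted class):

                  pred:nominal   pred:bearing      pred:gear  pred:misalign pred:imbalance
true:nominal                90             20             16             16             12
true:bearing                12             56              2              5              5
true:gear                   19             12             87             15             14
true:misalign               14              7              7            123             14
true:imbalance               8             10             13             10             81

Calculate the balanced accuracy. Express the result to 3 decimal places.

Balanced accuracy = mean of per-class recall.
  nominal: recall = 90/154 = 0.5844
  bearing: recall = 56/80 = 0.7000
  gear: recall = 87/147 = 0.5918
  misalign: recall = 123/165 = 0.7455
  imbalance: recall = 81/122 = 0.6639
Mean = (0.5844 + 0.7000 + 0.5918 + 0.7455 + 0.6639) / 5 = 0.657

0.657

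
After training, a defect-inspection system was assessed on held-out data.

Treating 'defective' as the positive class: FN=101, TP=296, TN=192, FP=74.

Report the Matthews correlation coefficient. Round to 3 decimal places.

MCC = (TP·TN − FP·FN) / √((TP+FP)(TP+FN)(TN+FP)(TN+FN))
Numerator = 296·192 − 74·101 = 49358
Denominator = √(370·397·266·293) = √11448312820 = 106996.7888
MCC = 49358 / 106996.7888 = 0.461

0.461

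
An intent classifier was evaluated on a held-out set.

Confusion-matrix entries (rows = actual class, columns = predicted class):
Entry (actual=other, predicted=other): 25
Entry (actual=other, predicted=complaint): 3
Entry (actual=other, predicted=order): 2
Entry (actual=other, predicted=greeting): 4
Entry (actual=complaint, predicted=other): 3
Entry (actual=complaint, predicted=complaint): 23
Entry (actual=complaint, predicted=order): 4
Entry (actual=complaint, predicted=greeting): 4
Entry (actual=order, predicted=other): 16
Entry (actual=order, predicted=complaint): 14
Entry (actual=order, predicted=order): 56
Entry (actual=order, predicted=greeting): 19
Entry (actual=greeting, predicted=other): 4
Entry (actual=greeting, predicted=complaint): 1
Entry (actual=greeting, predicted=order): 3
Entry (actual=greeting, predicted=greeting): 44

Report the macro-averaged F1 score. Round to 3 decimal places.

0.649

Per-class F1 score (2·TP/(2·TP+FP+FN)):
  other: TP=25, FP=3+16+4=23, FN=3+2+4=9 → 50/82 = 0.6098
  complaint: TP=23, FP=3+14+1=18, FN=3+4+4=11 → 46/75 = 0.6133
  order: TP=56, FP=2+4+3=9, FN=16+14+19=49 → 112/170 = 0.6588
  greeting: TP=44, FP=4+4+19=27, FN=4+1+3=8 → 88/123 = 0.7154
Macro-F1 score = mean = (0.6098 + 0.6133 + 0.6588 + 0.7154) / 4 = 0.649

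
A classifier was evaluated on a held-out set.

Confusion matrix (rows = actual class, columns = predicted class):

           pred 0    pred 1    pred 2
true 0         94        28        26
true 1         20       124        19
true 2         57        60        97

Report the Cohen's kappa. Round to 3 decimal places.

Observed agreement pₒ = trace/N = 315/525 = 0.6000
Expected agreement pₑ = Σ (rowᵢ·colᵢ)/N² = (148·171 + 163·212 + 214·142)/525² = 0.3274
κ = (pₒ − pₑ)/(1 − pₑ) = (0.6000 − 0.3274)/(1 − 0.3274) = 0.405

0.405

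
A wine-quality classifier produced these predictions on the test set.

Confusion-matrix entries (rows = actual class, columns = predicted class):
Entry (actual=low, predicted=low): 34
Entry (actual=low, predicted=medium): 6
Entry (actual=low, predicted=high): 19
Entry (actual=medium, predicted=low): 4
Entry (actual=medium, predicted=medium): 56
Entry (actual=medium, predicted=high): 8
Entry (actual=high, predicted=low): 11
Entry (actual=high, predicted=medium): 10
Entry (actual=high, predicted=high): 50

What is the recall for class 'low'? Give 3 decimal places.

0.576

recall = TP/(TP+FN).
low: TP=34, FN=6+19=25 → 34/59 = 0.5763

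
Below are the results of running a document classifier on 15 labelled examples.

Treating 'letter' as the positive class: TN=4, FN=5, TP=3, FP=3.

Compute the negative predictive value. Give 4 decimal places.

0.4444

NPV = TN/(TN+FN) = 4/(4+5) = 0.4444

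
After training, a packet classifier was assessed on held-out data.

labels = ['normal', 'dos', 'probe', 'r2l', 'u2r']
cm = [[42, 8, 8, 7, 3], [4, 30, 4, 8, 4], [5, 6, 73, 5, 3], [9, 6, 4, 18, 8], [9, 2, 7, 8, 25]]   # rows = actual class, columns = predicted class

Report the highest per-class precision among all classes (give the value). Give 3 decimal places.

Per-class precision (TP/(TP+FP)):
  normal: TP=42, FP=4+5+9+9=27 → 42/69 = 0.6087
  dos: TP=30, FP=8+6+6+2=22 → 30/52 = 0.5769
  probe: TP=73, FP=8+4+4+7=23 → 73/96 = 0.7604
  r2l: TP=18, FP=7+8+5+8=28 → 18/46 = 0.3913
  u2r: TP=25, FP=3+4+3+8=18 → 25/43 = 0.5814
Highest is class 'probe' with precision = 0.760.

0.760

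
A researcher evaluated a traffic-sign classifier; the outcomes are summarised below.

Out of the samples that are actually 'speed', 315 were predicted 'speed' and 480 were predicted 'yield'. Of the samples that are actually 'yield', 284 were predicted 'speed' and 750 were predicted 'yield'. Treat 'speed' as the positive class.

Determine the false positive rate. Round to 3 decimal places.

0.275

FPR = FP/(FP+TN) = 284/(284+750) = 0.275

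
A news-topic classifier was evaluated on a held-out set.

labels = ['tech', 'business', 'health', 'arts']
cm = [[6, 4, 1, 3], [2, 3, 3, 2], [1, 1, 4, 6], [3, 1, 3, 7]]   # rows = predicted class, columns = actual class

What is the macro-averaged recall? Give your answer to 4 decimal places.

0.3965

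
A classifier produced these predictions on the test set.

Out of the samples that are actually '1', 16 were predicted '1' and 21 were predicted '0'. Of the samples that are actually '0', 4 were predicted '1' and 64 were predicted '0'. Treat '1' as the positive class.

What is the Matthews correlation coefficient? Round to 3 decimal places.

0.455

MCC = (TP·TN − FP·FN) / √((TP+FP)(TP+FN)(TN+FP)(TN+FN))
Numerator = 16·64 − 4·21 = 940
Denominator = √(20·37·68·85) = √4277200 = 2068.1393
MCC = 940 / 2068.1393 = 0.455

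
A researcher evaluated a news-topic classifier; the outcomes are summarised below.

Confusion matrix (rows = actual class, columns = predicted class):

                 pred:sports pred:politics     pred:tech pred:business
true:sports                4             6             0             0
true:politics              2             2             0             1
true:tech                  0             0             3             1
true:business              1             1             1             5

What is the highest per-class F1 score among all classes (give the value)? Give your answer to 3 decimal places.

0.750

Per-class F1 score (2·TP/(2·TP+FP+FN)):
  sports: TP=4, FP=2+0+1=3, FN=6+0+0=6 → 8/17 = 0.4706
  politics: TP=2, FP=6+0+1=7, FN=2+0+1=3 → 4/14 = 0.2857
  tech: TP=3, FP=0+0+1=1, FN=0+0+1=1 → 6/8 = 0.7500
  business: TP=5, FP=0+1+1=2, FN=1+1+1=3 → 10/15 = 0.6667
Highest is class 'tech' with F1 score = 0.750.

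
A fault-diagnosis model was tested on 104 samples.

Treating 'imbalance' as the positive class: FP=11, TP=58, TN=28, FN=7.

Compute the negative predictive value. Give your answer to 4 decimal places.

NPV = TN/(TN+FN) = 28/(28+7) = 0.8000

0.8000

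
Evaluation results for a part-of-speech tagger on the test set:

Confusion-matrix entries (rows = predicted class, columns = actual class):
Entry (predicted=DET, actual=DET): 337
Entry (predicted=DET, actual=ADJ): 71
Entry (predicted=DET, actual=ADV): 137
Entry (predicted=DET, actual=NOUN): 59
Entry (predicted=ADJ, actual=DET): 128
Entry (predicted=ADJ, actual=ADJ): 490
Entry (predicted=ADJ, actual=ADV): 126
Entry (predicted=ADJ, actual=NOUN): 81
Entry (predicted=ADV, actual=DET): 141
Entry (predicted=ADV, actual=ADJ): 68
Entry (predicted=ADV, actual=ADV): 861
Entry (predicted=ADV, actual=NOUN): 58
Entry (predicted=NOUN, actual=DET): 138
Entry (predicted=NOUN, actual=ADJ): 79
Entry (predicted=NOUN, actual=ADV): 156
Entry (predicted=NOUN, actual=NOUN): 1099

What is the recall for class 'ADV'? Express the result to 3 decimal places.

0.673

Treat 'ADV' as positive and all other classes as negative.
recall = TP/(TP+FN).
ADV: TP=861, FN=137+126+156=419 → 861/1280 = 0.6727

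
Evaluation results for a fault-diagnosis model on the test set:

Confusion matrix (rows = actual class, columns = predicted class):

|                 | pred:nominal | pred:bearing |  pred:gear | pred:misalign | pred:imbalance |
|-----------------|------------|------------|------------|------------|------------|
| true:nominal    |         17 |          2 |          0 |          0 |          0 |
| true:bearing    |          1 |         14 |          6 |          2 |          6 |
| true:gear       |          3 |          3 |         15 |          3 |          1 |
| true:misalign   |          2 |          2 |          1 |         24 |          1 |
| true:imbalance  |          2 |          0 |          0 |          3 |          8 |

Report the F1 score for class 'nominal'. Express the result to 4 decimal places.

0.7727

One-vs-rest for 'nominal': TP = diagonal; FP = other classes predicted 'nominal'; FN = 'nominal' predicted as other.
F1 score = 2·TP/(2·TP+FP+FN).
nominal: TP=17, FP=1+3+2+2=8, FN=2+0+0+0=2 → 34/44 = 0.77273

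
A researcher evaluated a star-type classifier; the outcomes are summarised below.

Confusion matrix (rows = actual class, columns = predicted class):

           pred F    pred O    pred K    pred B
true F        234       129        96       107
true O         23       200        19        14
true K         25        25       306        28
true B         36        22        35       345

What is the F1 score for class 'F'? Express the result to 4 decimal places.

One-vs-rest for 'F': TP = diagonal; FP = other classes predicted 'F'; FN = 'F' predicted as other.
F1 score = 2·TP/(2·TP+FP+FN).
F: TP=234, FP=23+25+36=84, FN=129+96+107=332 → 468/884 = 0.52941

0.5294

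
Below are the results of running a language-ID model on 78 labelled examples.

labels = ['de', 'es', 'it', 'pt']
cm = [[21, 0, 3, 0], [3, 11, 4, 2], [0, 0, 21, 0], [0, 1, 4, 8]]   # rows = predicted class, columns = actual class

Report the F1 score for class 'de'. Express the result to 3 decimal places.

Treat 'de' as positive and all other classes as negative.
F1 score = 2·TP/(2·TP+FP+FN).
de: TP=21, FP=0+3+0=3, FN=3+0+0=3 → 42/48 = 0.8750

0.875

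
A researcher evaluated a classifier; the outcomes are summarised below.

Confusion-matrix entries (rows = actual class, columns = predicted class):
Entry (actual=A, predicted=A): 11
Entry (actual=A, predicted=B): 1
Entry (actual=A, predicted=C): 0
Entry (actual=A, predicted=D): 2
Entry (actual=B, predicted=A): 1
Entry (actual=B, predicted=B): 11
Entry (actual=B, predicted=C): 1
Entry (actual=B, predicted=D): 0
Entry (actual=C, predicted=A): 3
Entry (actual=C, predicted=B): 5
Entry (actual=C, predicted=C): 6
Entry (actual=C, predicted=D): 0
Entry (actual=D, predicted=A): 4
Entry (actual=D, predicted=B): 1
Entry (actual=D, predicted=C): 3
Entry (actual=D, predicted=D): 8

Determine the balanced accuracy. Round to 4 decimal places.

0.6401

Balanced accuracy = mean of per-class recall.
  A: recall = 11/14 = 0.78571
  B: recall = 11/13 = 0.84615
  C: recall = 6/14 = 0.42857
  D: recall = 8/16 = 0.50000
Mean = (0.78571 + 0.84615 + 0.42857 + 0.50000) / 4 = 0.6401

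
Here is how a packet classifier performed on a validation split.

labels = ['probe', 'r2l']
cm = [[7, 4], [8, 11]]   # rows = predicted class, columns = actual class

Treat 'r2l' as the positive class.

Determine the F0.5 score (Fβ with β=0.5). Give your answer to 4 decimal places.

0.6044

Fβ = (1+β²)·TP / ((1+β²)·TP + β²·FN + FP), with β²=1/4
= 1.25·11 / (1.25·11 + 0.25·4 + 8) = 0.6044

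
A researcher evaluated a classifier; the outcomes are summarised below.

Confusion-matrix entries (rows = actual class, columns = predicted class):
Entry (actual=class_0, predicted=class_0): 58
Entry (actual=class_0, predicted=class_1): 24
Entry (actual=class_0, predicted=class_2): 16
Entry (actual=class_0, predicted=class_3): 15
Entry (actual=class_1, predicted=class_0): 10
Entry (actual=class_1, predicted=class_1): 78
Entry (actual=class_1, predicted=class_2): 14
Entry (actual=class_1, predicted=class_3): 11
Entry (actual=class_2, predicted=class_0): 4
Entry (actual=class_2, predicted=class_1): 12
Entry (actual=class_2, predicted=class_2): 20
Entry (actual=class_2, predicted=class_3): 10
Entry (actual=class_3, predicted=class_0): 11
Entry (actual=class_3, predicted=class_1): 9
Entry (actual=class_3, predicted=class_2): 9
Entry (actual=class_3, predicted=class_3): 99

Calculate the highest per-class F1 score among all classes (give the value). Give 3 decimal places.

0.753

Per-class F1 score (2·TP/(2·TP+FP+FN)):
  class_0: TP=58, FP=10+4+11=25, FN=24+16+15=55 → 116/196 = 0.5918
  class_1: TP=78, FP=24+12+9=45, FN=10+14+11=35 → 156/236 = 0.6610
  class_2: TP=20, FP=16+14+9=39, FN=4+12+10=26 → 40/105 = 0.3810
  class_3: TP=99, FP=15+11+10=36, FN=11+9+9=29 → 198/263 = 0.7529
Highest is class 'class_3' with F1 score = 0.753.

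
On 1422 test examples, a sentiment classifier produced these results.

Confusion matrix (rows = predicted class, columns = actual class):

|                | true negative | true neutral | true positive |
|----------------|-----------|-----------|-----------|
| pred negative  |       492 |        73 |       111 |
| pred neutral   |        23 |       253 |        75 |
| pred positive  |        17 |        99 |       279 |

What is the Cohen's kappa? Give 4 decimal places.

0.5743

Observed agreement pₒ = trace/N = 1024/1422 = 0.72011
Expected agreement pₑ = Σ (rowᵢ·colᵢ)/N² = (532·676 + 425·351 + 465·395)/1422² = 0.34246
κ = (pₒ − pₑ)/(1 − pₑ) = (0.72011 − 0.34246)/(1 − 0.34246) = 0.5743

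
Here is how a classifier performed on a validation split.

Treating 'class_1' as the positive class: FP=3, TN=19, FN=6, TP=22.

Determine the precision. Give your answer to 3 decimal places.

Precision = TP/(TP+FP) = 22/(22+3) = 22/25 = 0.880

0.880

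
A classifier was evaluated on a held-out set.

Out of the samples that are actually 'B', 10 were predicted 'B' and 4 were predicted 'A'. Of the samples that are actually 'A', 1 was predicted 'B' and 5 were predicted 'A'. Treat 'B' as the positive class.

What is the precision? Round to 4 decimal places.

Precision = TP/(TP+FP) = 10/(10+1) = 10/11 = 0.9091

0.9091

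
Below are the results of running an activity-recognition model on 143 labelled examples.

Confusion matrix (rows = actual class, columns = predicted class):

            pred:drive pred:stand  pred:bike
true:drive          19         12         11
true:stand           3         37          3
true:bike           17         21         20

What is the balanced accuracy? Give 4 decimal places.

0.5526

Balanced accuracy = mean of per-class recall.
  drive: recall = 19/42 = 0.45238
  stand: recall = 37/43 = 0.86047
  bike: recall = 20/58 = 0.34483
Mean = (0.45238 + 0.86047 + 0.34483) / 3 = 0.5526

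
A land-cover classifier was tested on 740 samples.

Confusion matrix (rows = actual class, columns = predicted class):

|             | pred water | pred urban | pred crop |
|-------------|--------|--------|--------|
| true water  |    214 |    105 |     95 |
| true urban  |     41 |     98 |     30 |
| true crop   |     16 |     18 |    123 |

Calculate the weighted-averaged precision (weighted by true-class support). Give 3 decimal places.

0.648

Per-class precision (TP/(TP+FP)):
  water: TP=214, FP=41+16=57 → 214/271 = 0.7897
  urban: TP=98, FP=105+18=123 → 98/221 = 0.4434
  crop: TP=123, FP=95+30=125 → 123/248 = 0.4960
Weighted-precision = Σ (supportᵢ/N)·precisionᵢ with N=740: (414/740)·0.7897 + (169/740)·0.4434 + (157/740)·0.4960 = 0.648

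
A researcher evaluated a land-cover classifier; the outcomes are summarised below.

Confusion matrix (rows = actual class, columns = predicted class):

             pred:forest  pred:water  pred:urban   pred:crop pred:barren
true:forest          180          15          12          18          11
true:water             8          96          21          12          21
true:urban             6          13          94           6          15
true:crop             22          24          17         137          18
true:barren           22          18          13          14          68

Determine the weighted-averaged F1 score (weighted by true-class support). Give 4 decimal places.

0.6532

Per-class F1 score (2·TP/(2·TP+FP+FN)):
  forest: TP=180, FP=8+6+22+22=58, FN=15+12+18+11=56 → 360/474 = 0.75949
  water: TP=96, FP=15+13+24+18=70, FN=8+21+12+21=62 → 192/324 = 0.59259
  urban: TP=94, FP=12+21+17+13=63, FN=6+13+6+15=40 → 188/291 = 0.64605
  crop: TP=137, FP=18+12+6+14=50, FN=22+24+17+18=81 → 274/405 = 0.67654
  barren: TP=68, FP=11+21+15+18=65, FN=22+18+13+14=67 → 136/268 = 0.50746
Weighted-F1 score = Σ (supportᵢ/N)·F1 scoreᵢ with N=881: (236/881)·0.75949 + (158/881)·0.59259 + (134/881)·0.64605 + (218/881)·0.67654 + (135/881)·0.50746 = 0.6532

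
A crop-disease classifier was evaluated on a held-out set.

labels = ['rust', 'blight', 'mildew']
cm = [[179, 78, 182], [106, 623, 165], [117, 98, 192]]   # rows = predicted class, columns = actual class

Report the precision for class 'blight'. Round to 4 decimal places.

Take TP from the diagonal, FP from the rest of the 'blight' prediction marginal, FN from the rest of the 'blight' actual marginal.
precision = TP/(TP+FP).
blight: TP=623, FP=106+165=271 → 623/894 = 0.69687

0.6969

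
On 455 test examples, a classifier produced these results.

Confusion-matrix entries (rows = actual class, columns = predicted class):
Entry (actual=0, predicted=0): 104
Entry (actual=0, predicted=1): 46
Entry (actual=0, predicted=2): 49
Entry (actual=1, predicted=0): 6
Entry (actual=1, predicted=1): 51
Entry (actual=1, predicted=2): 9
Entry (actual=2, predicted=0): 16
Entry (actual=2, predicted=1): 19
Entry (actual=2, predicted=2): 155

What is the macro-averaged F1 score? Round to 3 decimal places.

0.657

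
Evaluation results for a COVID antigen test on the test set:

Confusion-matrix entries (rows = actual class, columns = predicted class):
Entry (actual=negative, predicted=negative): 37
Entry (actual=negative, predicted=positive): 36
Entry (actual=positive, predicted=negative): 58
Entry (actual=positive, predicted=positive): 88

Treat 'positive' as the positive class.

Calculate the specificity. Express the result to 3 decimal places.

0.507

Specificity = TN/(TN+FP) = 37/(37+36) = 0.507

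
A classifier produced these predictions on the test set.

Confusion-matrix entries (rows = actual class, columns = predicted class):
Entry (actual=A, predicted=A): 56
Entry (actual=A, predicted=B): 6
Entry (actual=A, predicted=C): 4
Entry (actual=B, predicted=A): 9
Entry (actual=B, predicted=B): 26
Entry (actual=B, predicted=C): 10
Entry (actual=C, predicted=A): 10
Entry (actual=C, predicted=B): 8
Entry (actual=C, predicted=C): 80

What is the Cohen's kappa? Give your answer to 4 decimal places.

0.6456

Observed agreement pₒ = trace/N = 162/209 = 0.77512
Expected agreement pₑ = Σ (rowᵢ·colᵢ)/N² = (66·75 + 45·40 + 98·94)/209² = 0.36542
κ = (pₒ − pₑ)/(1 − pₑ) = (0.77512 − 0.36542)/(1 − 0.36542) = 0.6456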